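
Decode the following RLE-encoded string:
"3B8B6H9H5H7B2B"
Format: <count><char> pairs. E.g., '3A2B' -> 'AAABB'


Expanding each <count><char> pair:
  3B -> 'BBB'
  8B -> 'BBBBBBBB'
  6H -> 'HHHHHH'
  9H -> 'HHHHHHHHH'
  5H -> 'HHHHH'
  7B -> 'BBBBBBB'
  2B -> 'BB'

Decoded = BBBBBBBBBBBHHHHHHHHHHHHHHHHHHHHBBBBBBBBB


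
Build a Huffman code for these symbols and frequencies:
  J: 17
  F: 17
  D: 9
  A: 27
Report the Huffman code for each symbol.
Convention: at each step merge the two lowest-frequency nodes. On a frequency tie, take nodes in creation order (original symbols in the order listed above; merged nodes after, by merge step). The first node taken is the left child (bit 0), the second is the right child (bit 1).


Huffman tree construction:
Step 1: Merge D(9) + J(17) = 26
Step 2: Merge F(17) + (D+J)(26) = 43
Step 3: Merge A(27) + (F+(D+J))(43) = 70
Read each symbol's code off the tree from the root (left child = 0, right child = 1).

Codes:
  J: 111 (length 3)
  F: 10 (length 2)
  D: 110 (length 3)
  A: 0 (length 1)
Average code length: 139/70 = 1.9857 bits/symbol


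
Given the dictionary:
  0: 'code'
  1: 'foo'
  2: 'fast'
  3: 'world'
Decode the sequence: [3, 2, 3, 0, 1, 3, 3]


Look up each index in the dictionary:
  3 -> 'world'
  2 -> 'fast'
  3 -> 'world'
  0 -> 'code'
  1 -> 'foo'
  3 -> 'world'
  3 -> 'world'

Decoded: "world fast world code foo world world"


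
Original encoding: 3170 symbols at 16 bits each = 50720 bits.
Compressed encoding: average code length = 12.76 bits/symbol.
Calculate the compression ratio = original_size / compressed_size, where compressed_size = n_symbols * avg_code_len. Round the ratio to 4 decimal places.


original_size = n_symbols * orig_bits = 3170 * 16 = 50720 bits
compressed_size = n_symbols * avg_code_len = 3170 * 12.76 = 40449.2 bits
ratio = original_size / compressed_size = 50720 / 40449.2 = 1.2539

Compression ratio = 1.2539


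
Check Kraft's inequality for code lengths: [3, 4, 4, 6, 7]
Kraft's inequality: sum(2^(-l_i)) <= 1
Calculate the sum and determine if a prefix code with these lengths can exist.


Sum = 2^(-3) + 2^(-4) + 2^(-4) + 2^(-6) + 2^(-7)
    = 0.125 + 0.0625 + 0.0625 + 0.015625 + 0.0078125
    = 35/128 = 0.2734375
Since 0.2734375 <= 1, Kraft's inequality IS satisfied.
A prefix code with these lengths CAN exist.

Kraft sum = 0.2734375. Satisfied.


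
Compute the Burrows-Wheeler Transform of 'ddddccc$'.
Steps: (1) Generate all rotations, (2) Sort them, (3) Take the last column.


Rotations (sorted):
  0: $ddddccc -> last char: c
  1: c$ddddcc -> last char: c
  2: cc$ddddc -> last char: c
  3: ccc$dddd -> last char: d
  4: dccc$ddd -> last char: d
  5: ddccc$dd -> last char: d
  6: dddccc$d -> last char: d
  7: ddddccc$ -> last char: $


BWT = cccdddd$


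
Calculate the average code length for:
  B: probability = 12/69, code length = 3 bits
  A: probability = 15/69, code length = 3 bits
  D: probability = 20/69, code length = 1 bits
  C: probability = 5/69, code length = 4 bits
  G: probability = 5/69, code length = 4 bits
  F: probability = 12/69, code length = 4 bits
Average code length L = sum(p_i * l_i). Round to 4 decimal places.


Weighted contributions p_i * l_i:
  B: (12/69) * 3 = 36/69
  A: (15/69) * 3 = 45/69
  D: (20/69) * 1 = 20/69
  C: (5/69) * 4 = 20/69
  G: (5/69) * 4 = 20/69
  F: (12/69) * 4 = 48/69
Sum = (36 + 45 + 20 + 20 + 20 + 48)/69 = 189/69

L = 189/69 = 2.7391 bits/symbol


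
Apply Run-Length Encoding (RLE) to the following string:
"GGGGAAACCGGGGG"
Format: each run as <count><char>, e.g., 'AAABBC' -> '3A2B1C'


Scanning runs left to right:
  i=0: run of 'G' x 4 -> '4G'
  i=4: run of 'A' x 3 -> '3A'
  i=7: run of 'C' x 2 -> '2C'
  i=9: run of 'G' x 5 -> '5G'

RLE = 4G3A2C5G


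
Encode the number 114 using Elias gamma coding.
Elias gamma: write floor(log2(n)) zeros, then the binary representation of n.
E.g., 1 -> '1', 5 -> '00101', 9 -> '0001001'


num_bits = floor(log2(114)) + 1 = 7
leading_zeros = num_bits - 1 = 6
binary(114) = 1110010

Elias gamma(114) = '000000' + '1110010' = 0000001110010 (13 bits)


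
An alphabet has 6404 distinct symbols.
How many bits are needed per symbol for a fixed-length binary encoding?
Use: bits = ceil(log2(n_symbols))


log2(6404) = 12.6448
Bracket: 2^12 = 4096 < 6404 <= 2^13 = 8192
So ceil(log2(6404)) = 13

bits = ceil(log2(6404)) = ceil(12.6448) = 13 bits


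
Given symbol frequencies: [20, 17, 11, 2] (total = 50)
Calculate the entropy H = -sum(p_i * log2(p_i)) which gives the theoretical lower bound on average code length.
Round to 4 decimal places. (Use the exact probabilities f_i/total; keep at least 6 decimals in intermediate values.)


Per-symbol terms -p_i * log2(p_i) with p_i = f_i/50:
  p = 20/50 = 0.400000: log2(p) = -1.321928, -p*log2(p) = 0.528771
  p = 17/50 = 0.340000: log2(p) = -1.556393, -p*log2(p) = 0.529174
  p = 11/50 = 0.220000: log2(p) = -2.184425, -p*log2(p) = 0.480573
  p = 2/50 = 0.040000: log2(p) = -4.643856, -p*log2(p) = 0.185754
H = 0.528771 + 0.529174 + 0.480573 + 0.185754 = 1.724272

H = 1.7243 bits/symbol


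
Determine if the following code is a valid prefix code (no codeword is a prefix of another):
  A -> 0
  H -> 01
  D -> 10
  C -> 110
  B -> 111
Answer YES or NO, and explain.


Checking each pair (does one codeword prefix another?):
  A='0' vs H='01': prefix -- VIOLATION

NO -- this is NOT a valid prefix code. A (0) is a prefix of H (01).


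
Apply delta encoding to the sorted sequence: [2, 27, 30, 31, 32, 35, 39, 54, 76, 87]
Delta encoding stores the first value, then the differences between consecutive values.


First value: 2
Deltas:
  27 - 2 = 25
  30 - 27 = 3
  31 - 30 = 1
  32 - 31 = 1
  35 - 32 = 3
  39 - 35 = 4
  54 - 39 = 15
  76 - 54 = 22
  87 - 76 = 11


Delta encoded: [2, 25, 3, 1, 1, 3, 4, 15, 22, 11]


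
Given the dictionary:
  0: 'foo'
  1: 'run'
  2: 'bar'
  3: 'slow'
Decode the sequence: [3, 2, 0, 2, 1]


Look up each index in the dictionary:
  3 -> 'slow'
  2 -> 'bar'
  0 -> 'foo'
  2 -> 'bar'
  1 -> 'run'

Decoded: "slow bar foo bar run"


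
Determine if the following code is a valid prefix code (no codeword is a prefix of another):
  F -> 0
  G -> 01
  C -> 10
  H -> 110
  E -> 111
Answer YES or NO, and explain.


Checking each pair (does one codeword prefix another?):
  F='0' vs G='01': prefix -- VIOLATION

NO -- this is NOT a valid prefix code. F (0) is a prefix of G (01).


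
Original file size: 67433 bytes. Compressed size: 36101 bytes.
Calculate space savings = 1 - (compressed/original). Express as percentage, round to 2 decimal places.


ratio = compressed/original = 36101/67433 = 0.535361
savings = 1 - ratio = 1 - 0.535361 = 0.464639
as a percentage: 0.464639 * 100 = 46.46%

Space savings = 1 - 36101/67433 = 46.46%


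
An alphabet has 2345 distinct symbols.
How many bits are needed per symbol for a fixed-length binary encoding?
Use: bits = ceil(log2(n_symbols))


log2(2345) = 11.1954
Bracket: 2^11 = 2048 < 2345 <= 2^12 = 4096
So ceil(log2(2345)) = 12

bits = ceil(log2(2345)) = ceil(11.1954) = 12 bits


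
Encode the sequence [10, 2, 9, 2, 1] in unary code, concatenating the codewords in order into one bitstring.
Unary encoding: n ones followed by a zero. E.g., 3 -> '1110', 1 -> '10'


Encode each number as n ones followed by a terminating 0:
  10 -> 11111111110 (11 bits)
  2 -> 110 (3 bits)
  9 -> 1111111110 (10 bits)
  2 -> 110 (3 bits)
  1 -> 10 (2 bits)
Total length = 11 + 3 + 10 + 3 + 2 = 29 bits.

Unary([10, 2, 9, 2, 1]) = 11111111110110111111111011010 (29 bits)


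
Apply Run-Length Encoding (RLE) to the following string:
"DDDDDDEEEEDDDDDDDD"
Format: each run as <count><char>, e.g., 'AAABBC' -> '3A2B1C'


Scanning runs left to right:
  i=0: run of 'D' x 6 -> '6D'
  i=6: run of 'E' x 4 -> '4E'
  i=10: run of 'D' x 8 -> '8D'

RLE = 6D4E8D


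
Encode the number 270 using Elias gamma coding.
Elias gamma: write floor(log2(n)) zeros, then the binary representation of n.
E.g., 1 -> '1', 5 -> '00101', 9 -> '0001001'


num_bits = floor(log2(270)) + 1 = 9
leading_zeros = num_bits - 1 = 8
binary(270) = 100001110

Elias gamma(270) = '00000000' + '100001110' = 00000000100001110 (17 bits)


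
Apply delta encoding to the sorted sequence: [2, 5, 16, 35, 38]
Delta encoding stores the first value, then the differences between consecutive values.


First value: 2
Deltas:
  5 - 2 = 3
  16 - 5 = 11
  35 - 16 = 19
  38 - 35 = 3


Delta encoded: [2, 3, 11, 19, 3]


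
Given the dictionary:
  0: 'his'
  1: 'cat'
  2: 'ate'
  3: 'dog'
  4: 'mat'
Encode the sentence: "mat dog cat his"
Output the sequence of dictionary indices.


Look up each word in the dictionary:
  'mat' -> 4
  'dog' -> 3
  'cat' -> 1
  'his' -> 0

Encoded: [4, 3, 1, 0]


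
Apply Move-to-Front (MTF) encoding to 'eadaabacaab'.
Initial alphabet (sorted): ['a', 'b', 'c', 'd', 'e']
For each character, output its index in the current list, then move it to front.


MTF encoding:
'e': index 4 in ['a', 'b', 'c', 'd', 'e'] -> ['e', 'a', 'b', 'c', 'd']
'a': index 1 in ['e', 'a', 'b', 'c', 'd'] -> ['a', 'e', 'b', 'c', 'd']
'd': index 4 in ['a', 'e', 'b', 'c', 'd'] -> ['d', 'a', 'e', 'b', 'c']
'a': index 1 in ['d', 'a', 'e', 'b', 'c'] -> ['a', 'd', 'e', 'b', 'c']
'a': index 0 in ['a', 'd', 'e', 'b', 'c'] -> ['a', 'd', 'e', 'b', 'c']
'b': index 3 in ['a', 'd', 'e', 'b', 'c'] -> ['b', 'a', 'd', 'e', 'c']
'a': index 1 in ['b', 'a', 'd', 'e', 'c'] -> ['a', 'b', 'd', 'e', 'c']
'c': index 4 in ['a', 'b', 'd', 'e', 'c'] -> ['c', 'a', 'b', 'd', 'e']
'a': index 1 in ['c', 'a', 'b', 'd', 'e'] -> ['a', 'c', 'b', 'd', 'e']
'a': index 0 in ['a', 'c', 'b', 'd', 'e'] -> ['a', 'c', 'b', 'd', 'e']
'b': index 2 in ['a', 'c', 'b', 'd', 'e'] -> ['b', 'a', 'c', 'd', 'e']


Output: [4, 1, 4, 1, 0, 3, 1, 4, 1, 0, 2]


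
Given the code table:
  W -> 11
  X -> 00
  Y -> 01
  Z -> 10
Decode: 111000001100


Decoding:
11 -> W
10 -> Z
00 -> X
00 -> X
11 -> W
00 -> X


Result: WZXXWX


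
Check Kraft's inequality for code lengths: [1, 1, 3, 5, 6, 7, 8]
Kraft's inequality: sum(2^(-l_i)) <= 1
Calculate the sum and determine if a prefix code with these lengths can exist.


Sum = 2^(-1) + 2^(-1) + 2^(-3) + 2^(-5) + 2^(-6) + 2^(-7) + 2^(-8)
    = 0.5 + 0.5 + 0.125 + 0.03125 + 0.015625 + 0.0078125 + 0.00390625
    = 303/256 = 1.18359375
Since 1.18359375 > 1, Kraft's inequality is NOT satisfied.
A prefix code with these lengths CANNOT exist.

Kraft sum = 1.18359375. Not satisfied.


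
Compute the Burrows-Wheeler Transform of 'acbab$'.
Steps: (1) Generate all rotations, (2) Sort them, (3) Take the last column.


Rotations (sorted):
  0: $acbab -> last char: b
  1: ab$acb -> last char: b
  2: acbab$ -> last char: $
  3: b$acba -> last char: a
  4: bab$ac -> last char: c
  5: cbab$a -> last char: a


BWT = bb$aca


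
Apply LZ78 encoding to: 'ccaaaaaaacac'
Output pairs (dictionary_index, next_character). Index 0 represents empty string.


LZ78 encoding steps:
Dictionary: {0: ''}
Step 1: w='' (idx 0), next='c' -> output (0, 'c'), add 'c' as idx 1
Step 2: w='c' (idx 1), next='a' -> output (1, 'a'), add 'ca' as idx 2
Step 3: w='' (idx 0), next='a' -> output (0, 'a'), add 'a' as idx 3
Step 4: w='a' (idx 3), next='a' -> output (3, 'a'), add 'aa' as idx 4
Step 5: w='aa' (idx 4), next='a' -> output (4, 'a'), add 'aaa' as idx 5
Step 6: w='ca' (idx 2), next='c' -> output (2, 'c'), add 'cac' as idx 6


Encoded: [(0, 'c'), (1, 'a'), (0, 'a'), (3, 'a'), (4, 'a'), (2, 'c')]


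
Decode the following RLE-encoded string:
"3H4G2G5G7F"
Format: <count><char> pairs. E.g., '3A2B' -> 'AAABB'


Expanding each <count><char> pair:
  3H -> 'HHH'
  4G -> 'GGGG'
  2G -> 'GG'
  5G -> 'GGGGG'
  7F -> 'FFFFFFF'

Decoded = HHHGGGGGGGGGGGFFFFFFF


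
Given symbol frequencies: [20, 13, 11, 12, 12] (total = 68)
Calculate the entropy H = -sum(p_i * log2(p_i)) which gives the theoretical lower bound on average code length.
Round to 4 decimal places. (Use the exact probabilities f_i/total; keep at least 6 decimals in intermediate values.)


Per-symbol terms -p_i * log2(p_i) with p_i = f_i/68:
  p = 20/68 = 0.294118: log2(p) = -1.765535, -p*log2(p) = 0.519275
  p = 13/68 = 0.191176: log2(p) = -2.387023, -p*log2(p) = 0.456343
  p = 11/68 = 0.161765: log2(p) = -2.628031, -p*log2(p) = 0.425123
  p = 12/68 = 0.176471: log2(p) = -2.502500, -p*log2(p) = 0.441618
  p = 12/68 = 0.176471: log2(p) = -2.502500, -p*log2(p) = 0.441618
H = 0.519275 + 0.456343 + 0.425123 + 0.441618 + 0.441618 = 2.283977

H = 2.284 bits/symbol


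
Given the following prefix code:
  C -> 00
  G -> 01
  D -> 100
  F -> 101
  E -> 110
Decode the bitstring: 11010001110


Decoding step by step:
Bits 110 -> E
Bits 100 -> D
Bits 01 -> G
Bits 110 -> E


Decoded message: EDGE


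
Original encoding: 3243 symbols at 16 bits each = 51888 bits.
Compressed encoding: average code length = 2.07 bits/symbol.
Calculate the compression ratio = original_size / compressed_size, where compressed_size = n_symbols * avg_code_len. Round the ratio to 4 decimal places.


original_size = n_symbols * orig_bits = 3243 * 16 = 51888 bits
compressed_size = n_symbols * avg_code_len = 3243 * 2.07 = 6713.01 bits
ratio = original_size / compressed_size = 51888 / 6713.01 = 7.7295

Compression ratio = 7.7295


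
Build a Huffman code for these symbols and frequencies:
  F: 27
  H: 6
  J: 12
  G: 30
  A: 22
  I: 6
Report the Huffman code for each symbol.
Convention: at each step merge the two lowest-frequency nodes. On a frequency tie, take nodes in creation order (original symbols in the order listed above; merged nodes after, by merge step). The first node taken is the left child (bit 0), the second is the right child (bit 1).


Huffman tree construction:
Step 1: Merge H(6) + I(6) = 12
Step 2: Merge J(12) + (H+I)(12) = 24
Step 3: Merge A(22) + (J+(H+I))(24) = 46
Step 4: Merge F(27) + G(30) = 57
Step 5: Merge (A+(J+(H+I)))(46) + (F+G)(57) = 103
Read each symbol's code off the tree from the root (left child = 0, right child = 1).

Codes:
  F: 10 (length 2)
  H: 0110 (length 4)
  J: 010 (length 3)
  G: 11 (length 2)
  A: 00 (length 2)
  I: 0111 (length 4)
Average code length: 242/103 = 2.3495 bits/symbol


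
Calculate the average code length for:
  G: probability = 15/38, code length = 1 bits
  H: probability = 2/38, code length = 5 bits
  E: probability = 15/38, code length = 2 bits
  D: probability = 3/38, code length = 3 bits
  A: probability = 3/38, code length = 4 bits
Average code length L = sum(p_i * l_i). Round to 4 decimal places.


Weighted contributions p_i * l_i:
  G: (15/38) * 1 = 15/38
  H: (2/38) * 5 = 10/38
  E: (15/38) * 2 = 30/38
  D: (3/38) * 3 = 9/38
  A: (3/38) * 4 = 12/38
Sum = (15 + 10 + 30 + 9 + 12)/38 = 76/38

L = 76/38 = 2.0000 bits/symbol


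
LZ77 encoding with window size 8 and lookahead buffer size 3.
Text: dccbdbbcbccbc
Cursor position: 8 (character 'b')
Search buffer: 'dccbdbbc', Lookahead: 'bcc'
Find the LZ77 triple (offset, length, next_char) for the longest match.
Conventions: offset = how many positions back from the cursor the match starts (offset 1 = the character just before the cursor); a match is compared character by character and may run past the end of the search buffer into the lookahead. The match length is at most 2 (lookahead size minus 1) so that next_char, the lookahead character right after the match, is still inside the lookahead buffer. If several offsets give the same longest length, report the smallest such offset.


Try each offset into the search buffer:
  offset=1 (pos 7, char 'c'): match length 0
  offset=2 (pos 6, char 'b'): match length 2
  offset=3 (pos 5, char 'b'): match length 1
  offset=4 (pos 4, char 'd'): match length 0
  offset=5 (pos 3, char 'b'): match length 1
  offset=6 (pos 2, char 'c'): match length 0
  offset=7 (pos 1, char 'c'): match length 0
  offset=8 (pos 0, char 'd'): match length 0
Longest match has length 2 at offset 2.
next_char = character at position 8 + 2 = 10 -> 'c'

Best match: offset=2, length=2 (matching 'bc' starting at position 6)
LZ77 triple: (2, 2, 'c')


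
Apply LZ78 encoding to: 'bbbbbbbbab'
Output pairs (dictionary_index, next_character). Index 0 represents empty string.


LZ78 encoding steps:
Dictionary: {0: ''}
Step 1: w='' (idx 0), next='b' -> output (0, 'b'), add 'b' as idx 1
Step 2: w='b' (idx 1), next='b' -> output (1, 'b'), add 'bb' as idx 2
Step 3: w='bb' (idx 2), next='b' -> output (2, 'b'), add 'bbb' as idx 3
Step 4: w='bb' (idx 2), next='a' -> output (2, 'a'), add 'bba' as idx 4
Step 5: w='b' (idx 1), end of input -> output (1, '')


Encoded: [(0, 'b'), (1, 'b'), (2, 'b'), (2, 'a'), (1, '')]


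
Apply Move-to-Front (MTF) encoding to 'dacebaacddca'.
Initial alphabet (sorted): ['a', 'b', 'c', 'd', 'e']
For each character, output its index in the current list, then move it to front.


MTF encoding:
'd': index 3 in ['a', 'b', 'c', 'd', 'e'] -> ['d', 'a', 'b', 'c', 'e']
'a': index 1 in ['d', 'a', 'b', 'c', 'e'] -> ['a', 'd', 'b', 'c', 'e']
'c': index 3 in ['a', 'd', 'b', 'c', 'e'] -> ['c', 'a', 'd', 'b', 'e']
'e': index 4 in ['c', 'a', 'd', 'b', 'e'] -> ['e', 'c', 'a', 'd', 'b']
'b': index 4 in ['e', 'c', 'a', 'd', 'b'] -> ['b', 'e', 'c', 'a', 'd']
'a': index 3 in ['b', 'e', 'c', 'a', 'd'] -> ['a', 'b', 'e', 'c', 'd']
'a': index 0 in ['a', 'b', 'e', 'c', 'd'] -> ['a', 'b', 'e', 'c', 'd']
'c': index 3 in ['a', 'b', 'e', 'c', 'd'] -> ['c', 'a', 'b', 'e', 'd']
'd': index 4 in ['c', 'a', 'b', 'e', 'd'] -> ['d', 'c', 'a', 'b', 'e']
'd': index 0 in ['d', 'c', 'a', 'b', 'e'] -> ['d', 'c', 'a', 'b', 'e']
'c': index 1 in ['d', 'c', 'a', 'b', 'e'] -> ['c', 'd', 'a', 'b', 'e']
'a': index 2 in ['c', 'd', 'a', 'b', 'e'] -> ['a', 'c', 'd', 'b', 'e']


Output: [3, 1, 3, 4, 4, 3, 0, 3, 4, 0, 1, 2]


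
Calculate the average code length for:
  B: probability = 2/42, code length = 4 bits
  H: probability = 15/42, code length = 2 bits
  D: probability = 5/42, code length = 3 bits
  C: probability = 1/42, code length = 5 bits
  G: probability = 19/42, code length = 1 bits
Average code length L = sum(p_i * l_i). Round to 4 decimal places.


Weighted contributions p_i * l_i:
  B: (2/42) * 4 = 8/42
  H: (15/42) * 2 = 30/42
  D: (5/42) * 3 = 15/42
  C: (1/42) * 5 = 5/42
  G: (19/42) * 1 = 19/42
Sum = (8 + 30 + 15 + 5 + 19)/42 = 77/42

L = 77/42 = 1.8333 bits/symbol


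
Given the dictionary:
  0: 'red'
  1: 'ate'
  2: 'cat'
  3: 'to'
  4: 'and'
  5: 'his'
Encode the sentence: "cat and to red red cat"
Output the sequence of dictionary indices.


Look up each word in the dictionary:
  'cat' -> 2
  'and' -> 4
  'to' -> 3
  'red' -> 0
  'red' -> 0
  'cat' -> 2

Encoded: [2, 4, 3, 0, 0, 2]


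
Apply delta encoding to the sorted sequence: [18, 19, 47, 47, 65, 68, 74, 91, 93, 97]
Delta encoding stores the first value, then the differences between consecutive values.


First value: 18
Deltas:
  19 - 18 = 1
  47 - 19 = 28
  47 - 47 = 0
  65 - 47 = 18
  68 - 65 = 3
  74 - 68 = 6
  91 - 74 = 17
  93 - 91 = 2
  97 - 93 = 4


Delta encoded: [18, 1, 28, 0, 18, 3, 6, 17, 2, 4]


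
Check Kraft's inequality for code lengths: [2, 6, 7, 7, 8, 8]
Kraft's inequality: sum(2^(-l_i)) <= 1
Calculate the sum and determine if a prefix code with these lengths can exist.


Sum = 2^(-2) + 2^(-6) + 2^(-7) + 2^(-7) + 2^(-8) + 2^(-8)
    = 0.25 + 0.015625 + 0.0078125 + 0.0078125 + 0.00390625 + 0.00390625
    = 74/256 = 0.2890625
Since 0.2890625 <= 1, Kraft's inequality IS satisfied.
A prefix code with these lengths CAN exist.

Kraft sum = 0.2890625. Satisfied.


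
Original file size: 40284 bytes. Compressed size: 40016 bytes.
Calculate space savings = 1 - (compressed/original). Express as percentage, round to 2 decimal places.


ratio = compressed/original = 40016/40284 = 0.993347
savings = 1 - ratio = 1 - 0.993347 = 0.006653
as a percentage: 0.006653 * 100 = 0.67%

Space savings = 1 - 40016/40284 = 0.67%


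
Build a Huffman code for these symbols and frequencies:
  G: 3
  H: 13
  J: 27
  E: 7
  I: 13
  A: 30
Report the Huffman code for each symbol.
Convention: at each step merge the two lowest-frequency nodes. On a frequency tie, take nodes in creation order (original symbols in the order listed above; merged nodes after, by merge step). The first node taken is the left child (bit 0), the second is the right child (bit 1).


Huffman tree construction:
Step 1: Merge G(3) + E(7) = 10
Step 2: Merge (G+E)(10) + H(13) = 23
Step 3: Merge I(13) + ((G+E)+H)(23) = 36
Step 4: Merge J(27) + A(30) = 57
Step 5: Merge (I+((G+E)+H))(36) + (J+A)(57) = 93
Read each symbol's code off the tree from the root (left child = 0, right child = 1).

Codes:
  G: 0100 (length 4)
  H: 011 (length 3)
  J: 10 (length 2)
  E: 0101 (length 4)
  I: 00 (length 2)
  A: 11 (length 2)
Average code length: 219/93 = 2.3548 bits/symbol


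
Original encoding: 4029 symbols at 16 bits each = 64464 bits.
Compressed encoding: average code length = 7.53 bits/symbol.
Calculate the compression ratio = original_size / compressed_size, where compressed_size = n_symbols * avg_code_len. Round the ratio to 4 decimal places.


original_size = n_symbols * orig_bits = 4029 * 16 = 64464 bits
compressed_size = n_symbols * avg_code_len = 4029 * 7.53 = 30338.37 bits
ratio = original_size / compressed_size = 64464 / 30338.37 = 2.1248

Compression ratio = 2.1248


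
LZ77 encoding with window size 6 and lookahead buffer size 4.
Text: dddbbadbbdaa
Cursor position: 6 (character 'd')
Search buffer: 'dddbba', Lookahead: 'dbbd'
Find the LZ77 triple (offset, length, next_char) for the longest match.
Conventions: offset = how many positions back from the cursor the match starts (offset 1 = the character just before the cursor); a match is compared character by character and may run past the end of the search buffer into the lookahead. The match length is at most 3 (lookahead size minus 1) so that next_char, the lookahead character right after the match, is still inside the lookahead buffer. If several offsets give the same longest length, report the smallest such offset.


Try each offset into the search buffer:
  offset=1 (pos 5, char 'a'): match length 0
  offset=2 (pos 4, char 'b'): match length 0
  offset=3 (pos 3, char 'b'): match length 0
  offset=4 (pos 2, char 'd'): match length 3
  offset=5 (pos 1, char 'd'): match length 1
  offset=6 (pos 0, char 'd'): match length 1
Longest match has length 3 at offset 4.
next_char = character at position 6 + 3 = 9 -> 'd'

Best match: offset=4, length=3 (matching 'dbb' starting at position 2)
LZ77 triple: (4, 3, 'd')


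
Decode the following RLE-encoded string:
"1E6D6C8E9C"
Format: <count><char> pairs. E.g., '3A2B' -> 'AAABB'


Expanding each <count><char> pair:
  1E -> 'E'
  6D -> 'DDDDDD'
  6C -> 'CCCCCC'
  8E -> 'EEEEEEEE'
  9C -> 'CCCCCCCCC'

Decoded = EDDDDDDCCCCCCEEEEEEEECCCCCCCCC


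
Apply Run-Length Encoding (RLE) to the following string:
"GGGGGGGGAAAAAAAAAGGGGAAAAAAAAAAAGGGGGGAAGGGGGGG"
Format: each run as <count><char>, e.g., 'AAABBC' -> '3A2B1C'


Scanning runs left to right:
  i=0: run of 'G' x 8 -> '8G'
  i=8: run of 'A' x 9 -> '9A'
  i=17: run of 'G' x 4 -> '4G'
  i=21: run of 'A' x 11 -> '11A'
  i=32: run of 'G' x 6 -> '6G'
  i=38: run of 'A' x 2 -> '2A'
  i=40: run of 'G' x 7 -> '7G'

RLE = 8G9A4G11A6G2A7G


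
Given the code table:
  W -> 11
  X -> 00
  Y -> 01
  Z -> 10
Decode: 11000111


Decoding:
11 -> W
00 -> X
01 -> Y
11 -> W


Result: WXYW


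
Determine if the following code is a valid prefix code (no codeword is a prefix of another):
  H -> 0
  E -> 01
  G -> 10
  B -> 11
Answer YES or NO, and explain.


Checking each pair (does one codeword prefix another?):
  H='0' vs E='01': prefix -- VIOLATION

NO -- this is NOT a valid prefix code. H (0) is a prefix of E (01).


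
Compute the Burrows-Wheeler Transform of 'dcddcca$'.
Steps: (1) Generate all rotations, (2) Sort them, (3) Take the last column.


Rotations (sorted):
  0: $dcddcca -> last char: a
  1: a$dcddcc -> last char: c
  2: ca$dcddc -> last char: c
  3: cca$dcdd -> last char: d
  4: cddcca$d -> last char: d
  5: dcca$dcd -> last char: d
  6: dcddcca$ -> last char: $
  7: ddcca$dc -> last char: c


BWT = accddd$c


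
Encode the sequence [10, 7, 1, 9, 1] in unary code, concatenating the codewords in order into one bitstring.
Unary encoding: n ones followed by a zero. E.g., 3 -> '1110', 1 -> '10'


Encode each number as n ones followed by a terminating 0:
  10 -> 11111111110 (11 bits)
  7 -> 11111110 (8 bits)
  1 -> 10 (2 bits)
  9 -> 1111111110 (10 bits)
  1 -> 10 (2 bits)
Total length = 11 + 8 + 2 + 10 + 2 = 33 bits.

Unary([10, 7, 1, 9, 1]) = 111111111101111111010111111111010 (33 bits)


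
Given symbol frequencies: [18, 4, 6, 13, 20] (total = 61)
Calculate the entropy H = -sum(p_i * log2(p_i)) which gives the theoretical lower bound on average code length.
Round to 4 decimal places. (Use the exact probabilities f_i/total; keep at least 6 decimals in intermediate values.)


Per-symbol terms -p_i * log2(p_i) with p_i = f_i/61:
  p = 18/61 = 0.295082: log2(p) = -1.760812, -p*log2(p) = 0.519584
  p = 4/61 = 0.065574: log2(p) = -3.930737, -p*log2(p) = 0.257753
  p = 6/61 = 0.098361: log2(p) = -3.345775, -p*log2(p) = 0.329093
  p = 13/61 = 0.213115: log2(p) = -2.230298, -p*log2(p) = 0.475309
  p = 20/61 = 0.327869: log2(p) = -1.608809, -p*log2(p) = 0.527478
H = 0.519584 + 0.257753 + 0.329093 + 0.475309 + 0.527478 = 2.109217

H = 2.1092 bits/symbol


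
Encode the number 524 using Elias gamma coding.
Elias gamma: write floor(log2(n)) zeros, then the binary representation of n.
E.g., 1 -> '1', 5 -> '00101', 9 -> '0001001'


num_bits = floor(log2(524)) + 1 = 10
leading_zeros = num_bits - 1 = 9
binary(524) = 1000001100

Elias gamma(524) = '000000000' + '1000001100' = 0000000001000001100 (19 bits)


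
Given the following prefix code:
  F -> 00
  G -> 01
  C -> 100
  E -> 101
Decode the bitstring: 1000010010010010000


Decoding step by step:
Bits 100 -> C
Bits 00 -> F
Bits 100 -> C
Bits 100 -> C
Bits 100 -> C
Bits 100 -> C
Bits 00 -> F


Decoded message: CFCCCCF


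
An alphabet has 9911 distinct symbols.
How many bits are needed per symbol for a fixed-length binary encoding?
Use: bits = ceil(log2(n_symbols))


log2(9911) = 13.2748
Bracket: 2^13 = 8192 < 9911 <= 2^14 = 16384
So ceil(log2(9911)) = 14

bits = ceil(log2(9911)) = ceil(13.2748) = 14 bits


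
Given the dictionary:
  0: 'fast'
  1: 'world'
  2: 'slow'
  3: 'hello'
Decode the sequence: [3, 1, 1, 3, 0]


Look up each index in the dictionary:
  3 -> 'hello'
  1 -> 'world'
  1 -> 'world'
  3 -> 'hello'
  0 -> 'fast'

Decoded: "hello world world hello fast"


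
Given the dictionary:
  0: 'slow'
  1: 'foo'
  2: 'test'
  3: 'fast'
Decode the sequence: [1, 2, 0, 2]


Look up each index in the dictionary:
  1 -> 'foo'
  2 -> 'test'
  0 -> 'slow'
  2 -> 'test'

Decoded: "foo test slow test"


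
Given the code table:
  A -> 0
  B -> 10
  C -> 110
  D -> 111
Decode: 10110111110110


Decoding:
10 -> B
110 -> C
111 -> D
110 -> C
110 -> C


Result: BCDCC


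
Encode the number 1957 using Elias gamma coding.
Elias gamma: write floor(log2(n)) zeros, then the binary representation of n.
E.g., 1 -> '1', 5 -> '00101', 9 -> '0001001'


num_bits = floor(log2(1957)) + 1 = 11
leading_zeros = num_bits - 1 = 10
binary(1957) = 11110100101

Elias gamma(1957) = '0000000000' + '11110100101' = 000000000011110100101 (21 bits)


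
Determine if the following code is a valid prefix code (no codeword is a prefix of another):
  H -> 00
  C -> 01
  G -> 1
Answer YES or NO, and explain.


Checking each pair (does one codeword prefix another?):
  H='00' vs C='01': no prefix
  H='00' vs G='1': no prefix
  C='01' vs H='00': no prefix
  C='01' vs G='1': no prefix
  G='1' vs H='00': no prefix
  G='1' vs C='01': no prefix
No violation found over all pairs.

YES -- this is a valid prefix code. No codeword is a prefix of any other codeword.


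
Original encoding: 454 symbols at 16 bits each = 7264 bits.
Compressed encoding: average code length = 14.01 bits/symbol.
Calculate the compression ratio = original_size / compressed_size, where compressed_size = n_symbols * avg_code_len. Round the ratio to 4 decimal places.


original_size = n_symbols * orig_bits = 454 * 16 = 7264 bits
compressed_size = n_symbols * avg_code_len = 454 * 14.01 = 6360.54 bits
ratio = original_size / compressed_size = 7264 / 6360.54 = 1.142

Compression ratio = 1.142


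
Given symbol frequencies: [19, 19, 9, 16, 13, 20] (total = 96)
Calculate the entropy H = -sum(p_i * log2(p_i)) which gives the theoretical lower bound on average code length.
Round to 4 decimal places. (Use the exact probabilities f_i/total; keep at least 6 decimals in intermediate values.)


Per-symbol terms -p_i * log2(p_i) with p_i = f_i/96:
  p = 19/96 = 0.197917: log2(p) = -2.337035, -p*log2(p) = 0.462538
  p = 19/96 = 0.197917: log2(p) = -2.337035, -p*log2(p) = 0.462538
  p = 9/96 = 0.093750: log2(p) = -3.415037, -p*log2(p) = 0.320160
  p = 16/96 = 0.166667: log2(p) = -2.584963, -p*log2(p) = 0.430827
  p = 13/96 = 0.135417: log2(p) = -2.884523, -p*log2(p) = 0.390612
  p = 20/96 = 0.208333: log2(p) = -2.263034, -p*log2(p) = 0.471466
H = 0.462538 + 0.462538 + 0.320160 + 0.430827 + 0.390612 + 0.471466 = 2.538141

H = 2.5381 bits/symbol


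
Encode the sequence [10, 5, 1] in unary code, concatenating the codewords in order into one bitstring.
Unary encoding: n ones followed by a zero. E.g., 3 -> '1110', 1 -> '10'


Encode each number as n ones followed by a terminating 0:
  10 -> 11111111110 (11 bits)
  5 -> 111110 (6 bits)
  1 -> 10 (2 bits)
Total length = 11 + 6 + 2 = 19 bits.

Unary([10, 5, 1]) = 1111111111011111010 (19 bits)


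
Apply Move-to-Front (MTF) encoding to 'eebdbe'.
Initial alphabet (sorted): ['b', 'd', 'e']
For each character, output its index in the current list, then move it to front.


MTF encoding:
'e': index 2 in ['b', 'd', 'e'] -> ['e', 'b', 'd']
'e': index 0 in ['e', 'b', 'd'] -> ['e', 'b', 'd']
'b': index 1 in ['e', 'b', 'd'] -> ['b', 'e', 'd']
'd': index 2 in ['b', 'e', 'd'] -> ['d', 'b', 'e']
'b': index 1 in ['d', 'b', 'e'] -> ['b', 'd', 'e']
'e': index 2 in ['b', 'd', 'e'] -> ['e', 'b', 'd']


Output: [2, 0, 1, 2, 1, 2]


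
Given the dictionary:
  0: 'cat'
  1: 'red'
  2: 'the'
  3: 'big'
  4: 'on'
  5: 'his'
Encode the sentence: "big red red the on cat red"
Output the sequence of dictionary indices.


Look up each word in the dictionary:
  'big' -> 3
  'red' -> 1
  'red' -> 1
  'the' -> 2
  'on' -> 4
  'cat' -> 0
  'red' -> 1

Encoded: [3, 1, 1, 2, 4, 0, 1]


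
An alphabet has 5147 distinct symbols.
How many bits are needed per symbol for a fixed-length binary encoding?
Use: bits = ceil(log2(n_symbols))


log2(5147) = 12.3295
Bracket: 2^12 = 4096 < 5147 <= 2^13 = 8192
So ceil(log2(5147)) = 13

bits = ceil(log2(5147)) = ceil(12.3295) = 13 bits


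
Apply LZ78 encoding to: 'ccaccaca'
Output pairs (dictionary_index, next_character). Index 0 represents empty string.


LZ78 encoding steps:
Dictionary: {0: ''}
Step 1: w='' (idx 0), next='c' -> output (0, 'c'), add 'c' as idx 1
Step 2: w='c' (idx 1), next='a' -> output (1, 'a'), add 'ca' as idx 2
Step 3: w='c' (idx 1), next='c' -> output (1, 'c'), add 'cc' as idx 3
Step 4: w='' (idx 0), next='a' -> output (0, 'a'), add 'a' as idx 4
Step 5: w='ca' (idx 2), end of input -> output (2, '')


Encoded: [(0, 'c'), (1, 'a'), (1, 'c'), (0, 'a'), (2, '')]


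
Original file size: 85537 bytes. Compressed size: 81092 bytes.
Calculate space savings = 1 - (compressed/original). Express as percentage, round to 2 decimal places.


ratio = compressed/original = 81092/85537 = 0.948034
savings = 1 - ratio = 1 - 0.948034 = 0.051966
as a percentage: 0.051966 * 100 = 5.2%

Space savings = 1 - 81092/85537 = 5.2%


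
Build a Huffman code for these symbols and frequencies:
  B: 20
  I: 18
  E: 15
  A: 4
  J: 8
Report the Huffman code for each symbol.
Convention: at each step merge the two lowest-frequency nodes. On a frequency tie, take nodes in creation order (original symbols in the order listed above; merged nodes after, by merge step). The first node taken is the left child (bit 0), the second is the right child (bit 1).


Huffman tree construction:
Step 1: Merge A(4) + J(8) = 12
Step 2: Merge (A+J)(12) + E(15) = 27
Step 3: Merge I(18) + B(20) = 38
Step 4: Merge ((A+J)+E)(27) + (I+B)(38) = 65
Read each symbol's code off the tree from the root (left child = 0, right child = 1).

Codes:
  B: 11 (length 2)
  I: 10 (length 2)
  E: 01 (length 2)
  A: 000 (length 3)
  J: 001 (length 3)
Average code length: 142/65 = 2.1846 bits/symbol


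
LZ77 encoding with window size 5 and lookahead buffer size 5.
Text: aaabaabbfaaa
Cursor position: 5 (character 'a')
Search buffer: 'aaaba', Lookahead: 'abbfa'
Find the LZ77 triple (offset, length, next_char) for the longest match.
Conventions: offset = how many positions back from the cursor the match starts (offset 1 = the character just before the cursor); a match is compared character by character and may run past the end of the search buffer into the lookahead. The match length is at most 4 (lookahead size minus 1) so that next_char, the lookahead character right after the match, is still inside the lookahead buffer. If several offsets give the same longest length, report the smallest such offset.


Try each offset into the search buffer:
  offset=1 (pos 4, char 'a'): match length 1
  offset=2 (pos 3, char 'b'): match length 0
  offset=3 (pos 2, char 'a'): match length 2
  offset=4 (pos 1, char 'a'): match length 1
  offset=5 (pos 0, char 'a'): match length 1
Longest match has length 2 at offset 3.
next_char = character at position 5 + 2 = 7 -> 'b'

Best match: offset=3, length=2 (matching 'ab' starting at position 2)
LZ77 triple: (3, 2, 'b')


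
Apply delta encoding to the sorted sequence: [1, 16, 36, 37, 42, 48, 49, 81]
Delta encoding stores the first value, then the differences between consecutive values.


First value: 1
Deltas:
  16 - 1 = 15
  36 - 16 = 20
  37 - 36 = 1
  42 - 37 = 5
  48 - 42 = 6
  49 - 48 = 1
  81 - 49 = 32


Delta encoded: [1, 15, 20, 1, 5, 6, 1, 32]


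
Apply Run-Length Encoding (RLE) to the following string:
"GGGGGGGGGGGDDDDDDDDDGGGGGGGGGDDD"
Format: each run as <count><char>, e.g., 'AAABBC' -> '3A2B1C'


Scanning runs left to right:
  i=0: run of 'G' x 11 -> '11G'
  i=11: run of 'D' x 9 -> '9D'
  i=20: run of 'G' x 9 -> '9G'
  i=29: run of 'D' x 3 -> '3D'

RLE = 11G9D9G3D


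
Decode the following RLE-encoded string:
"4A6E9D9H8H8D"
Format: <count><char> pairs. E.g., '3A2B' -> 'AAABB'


Expanding each <count><char> pair:
  4A -> 'AAAA'
  6E -> 'EEEEEE'
  9D -> 'DDDDDDDDD'
  9H -> 'HHHHHHHHH'
  8H -> 'HHHHHHHH'
  8D -> 'DDDDDDDD'

Decoded = AAAAEEEEEEDDDDDDDDDHHHHHHHHHHHHHHHHHDDDDDDDD


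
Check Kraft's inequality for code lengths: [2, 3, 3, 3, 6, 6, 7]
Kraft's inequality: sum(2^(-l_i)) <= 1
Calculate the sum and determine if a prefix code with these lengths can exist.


Sum = 2^(-2) + 2^(-3) + 2^(-3) + 2^(-3) + 2^(-6) + 2^(-6) + 2^(-7)
    = 0.25 + 0.125 + 0.125 + 0.125 + 0.015625 + 0.015625 + 0.0078125
    = 85/128 = 0.6640625
Since 0.6640625 <= 1, Kraft's inequality IS satisfied.
A prefix code with these lengths CAN exist.

Kraft sum = 0.6640625. Satisfied.


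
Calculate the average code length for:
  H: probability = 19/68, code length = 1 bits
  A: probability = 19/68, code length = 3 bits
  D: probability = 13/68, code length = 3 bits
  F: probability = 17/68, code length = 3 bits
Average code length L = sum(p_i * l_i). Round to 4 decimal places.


Weighted contributions p_i * l_i:
  H: (19/68) * 1 = 19/68
  A: (19/68) * 3 = 57/68
  D: (13/68) * 3 = 39/68
  F: (17/68) * 3 = 51/68
Sum = (19 + 57 + 39 + 51)/68 = 166/68

L = 166/68 = 2.4412 bits/symbol


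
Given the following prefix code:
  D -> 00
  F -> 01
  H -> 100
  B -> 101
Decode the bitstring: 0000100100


Decoding step by step:
Bits 00 -> D
Bits 00 -> D
Bits 100 -> H
Bits 100 -> H


Decoded message: DDHH


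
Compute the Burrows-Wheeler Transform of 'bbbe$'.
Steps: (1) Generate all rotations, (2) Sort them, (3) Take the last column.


Rotations (sorted):
  0: $bbbe -> last char: e
  1: bbbe$ -> last char: $
  2: bbe$b -> last char: b
  3: be$bb -> last char: b
  4: e$bbb -> last char: b


BWT = e$bbb


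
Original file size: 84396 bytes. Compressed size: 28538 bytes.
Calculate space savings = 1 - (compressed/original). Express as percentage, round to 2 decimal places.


ratio = compressed/original = 28538/84396 = 0.338144
savings = 1 - ratio = 1 - 0.338144 = 0.661856
as a percentage: 0.661856 * 100 = 66.19%

Space savings = 1 - 28538/84396 = 66.19%


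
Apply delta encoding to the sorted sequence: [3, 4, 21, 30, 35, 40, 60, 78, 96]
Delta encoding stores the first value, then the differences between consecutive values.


First value: 3
Deltas:
  4 - 3 = 1
  21 - 4 = 17
  30 - 21 = 9
  35 - 30 = 5
  40 - 35 = 5
  60 - 40 = 20
  78 - 60 = 18
  96 - 78 = 18


Delta encoded: [3, 1, 17, 9, 5, 5, 20, 18, 18]


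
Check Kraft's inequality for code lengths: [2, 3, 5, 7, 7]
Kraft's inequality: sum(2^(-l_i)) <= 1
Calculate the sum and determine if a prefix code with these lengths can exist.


Sum = 2^(-2) + 2^(-3) + 2^(-5) + 2^(-7) + 2^(-7)
    = 0.25 + 0.125 + 0.03125 + 0.0078125 + 0.0078125
    = 54/128 = 0.421875
Since 0.421875 <= 1, Kraft's inequality IS satisfied.
A prefix code with these lengths CAN exist.

Kraft sum = 0.421875. Satisfied.


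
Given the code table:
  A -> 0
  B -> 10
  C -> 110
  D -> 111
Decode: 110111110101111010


Decoding:
110 -> C
111 -> D
110 -> C
10 -> B
111 -> D
10 -> B
10 -> B


Result: CDCBDBB


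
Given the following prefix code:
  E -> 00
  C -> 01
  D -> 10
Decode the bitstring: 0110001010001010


Decoding step by step:
Bits 01 -> C
Bits 10 -> D
Bits 00 -> E
Bits 10 -> D
Bits 10 -> D
Bits 00 -> E
Bits 10 -> D
Bits 10 -> D


Decoded message: CDEDDEDD


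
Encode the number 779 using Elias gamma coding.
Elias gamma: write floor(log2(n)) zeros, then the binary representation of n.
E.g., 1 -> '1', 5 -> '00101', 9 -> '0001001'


num_bits = floor(log2(779)) + 1 = 10
leading_zeros = num_bits - 1 = 9
binary(779) = 1100001011

Elias gamma(779) = '000000000' + '1100001011' = 0000000001100001011 (19 bits)


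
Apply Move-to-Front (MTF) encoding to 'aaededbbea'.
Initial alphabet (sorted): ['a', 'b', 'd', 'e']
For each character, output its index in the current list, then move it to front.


MTF encoding:
'a': index 0 in ['a', 'b', 'd', 'e'] -> ['a', 'b', 'd', 'e']
'a': index 0 in ['a', 'b', 'd', 'e'] -> ['a', 'b', 'd', 'e']
'e': index 3 in ['a', 'b', 'd', 'e'] -> ['e', 'a', 'b', 'd']
'd': index 3 in ['e', 'a', 'b', 'd'] -> ['d', 'e', 'a', 'b']
'e': index 1 in ['d', 'e', 'a', 'b'] -> ['e', 'd', 'a', 'b']
'd': index 1 in ['e', 'd', 'a', 'b'] -> ['d', 'e', 'a', 'b']
'b': index 3 in ['d', 'e', 'a', 'b'] -> ['b', 'd', 'e', 'a']
'b': index 0 in ['b', 'd', 'e', 'a'] -> ['b', 'd', 'e', 'a']
'e': index 2 in ['b', 'd', 'e', 'a'] -> ['e', 'b', 'd', 'a']
'a': index 3 in ['e', 'b', 'd', 'a'] -> ['a', 'e', 'b', 'd']


Output: [0, 0, 3, 3, 1, 1, 3, 0, 2, 3]


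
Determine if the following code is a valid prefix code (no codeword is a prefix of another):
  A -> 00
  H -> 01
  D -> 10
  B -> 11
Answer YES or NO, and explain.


Checking each pair (does one codeword prefix another?):
  A='00' vs H='01': no prefix
  A='00' vs D='10': no prefix
  A='00' vs B='11': no prefix
  H='01' vs A='00': no prefix
  H='01' vs D='10': no prefix
  H='01' vs B='11': no prefix
  D='10' vs A='00': no prefix
  D='10' vs H='01': no prefix
  D='10' vs B='11': no prefix
  B='11' vs A='00': no prefix
  B='11' vs H='01': no prefix
  B='11' vs D='10': no prefix
No violation found over all pairs.

YES -- this is a valid prefix code. No codeword is a prefix of any other codeword.


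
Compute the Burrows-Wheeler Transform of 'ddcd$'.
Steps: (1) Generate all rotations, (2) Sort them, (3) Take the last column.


Rotations (sorted):
  0: $ddcd -> last char: d
  1: cd$dd -> last char: d
  2: d$ddc -> last char: c
  3: dcd$d -> last char: d
  4: ddcd$ -> last char: $


BWT = ddcd$
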